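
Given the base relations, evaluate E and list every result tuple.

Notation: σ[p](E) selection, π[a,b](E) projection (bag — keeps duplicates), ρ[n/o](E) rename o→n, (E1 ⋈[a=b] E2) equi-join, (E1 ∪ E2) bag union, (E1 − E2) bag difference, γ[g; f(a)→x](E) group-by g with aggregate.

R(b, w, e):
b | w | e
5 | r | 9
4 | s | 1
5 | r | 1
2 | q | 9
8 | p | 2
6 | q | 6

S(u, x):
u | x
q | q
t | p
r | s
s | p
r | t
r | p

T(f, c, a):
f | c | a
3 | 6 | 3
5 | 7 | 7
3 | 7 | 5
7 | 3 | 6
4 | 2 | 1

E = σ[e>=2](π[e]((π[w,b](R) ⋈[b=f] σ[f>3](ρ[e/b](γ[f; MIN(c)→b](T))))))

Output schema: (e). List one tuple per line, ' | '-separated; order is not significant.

Per-node cardinality:
  R → 6
  π[w,b](R) → 6
  T → 5
  γ[f; MIN(c)→b](T) → 4
  ρ[e/b](γ[f; MIN(c)→b](T)) → 4
  σ[f>3](ρ[e/b](γ[f; MIN(c)→b](T))) → 3
  (π[w,b](R) ⋈[b=f] σ[f>3](ρ[e/b](γ[f; MIN(c)→b](T)))) → 3
  π[e]((π[w,b](R) ⋈[b=f] σ[f>3](ρ[e/b](γ[f; MIN(c)→b](T))))) → 3
  σ[e>=2](π[e]((π[w,b](R) ⋈[b=f] σ[f>3](ρ[e/b](γ[f; MIN(c)→b](T)))))) → 3

== RESULT ==
e
2
7
7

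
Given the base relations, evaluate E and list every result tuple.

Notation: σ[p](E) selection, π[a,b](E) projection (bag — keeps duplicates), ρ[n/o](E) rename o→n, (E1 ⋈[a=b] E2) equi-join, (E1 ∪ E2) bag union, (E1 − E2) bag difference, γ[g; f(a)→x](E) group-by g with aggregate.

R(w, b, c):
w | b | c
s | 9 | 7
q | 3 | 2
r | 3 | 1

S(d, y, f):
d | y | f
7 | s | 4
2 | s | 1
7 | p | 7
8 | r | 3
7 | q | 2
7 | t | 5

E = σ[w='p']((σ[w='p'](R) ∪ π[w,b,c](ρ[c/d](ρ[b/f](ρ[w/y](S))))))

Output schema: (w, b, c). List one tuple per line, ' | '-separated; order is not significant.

Subexpression sizes:
  R → 3
  σ[w='p'](R) → 0
  S → 6
  ρ[w/y](S) → 6
  ρ[b/f](ρ[w/y](S)) → 6
  ρ[c/d](ρ[b/f](ρ[w/y](S))) → 6
  π[w,b,c](ρ[c/d](ρ[b/f](ρ[w/y](S)))) → 6
  (σ[w='p'](R) ∪ π[w,b,c](ρ[c/d](ρ[b/f](ρ[w/y](S))))) → 6
  σ[w='p']((σ[w='p'](R) ∪ π[w,b,c](ρ[c/d](ρ[b/f](ρ[w/y](S)))))) → 1

== RESULT ==
w | b | c
p | 7 | 7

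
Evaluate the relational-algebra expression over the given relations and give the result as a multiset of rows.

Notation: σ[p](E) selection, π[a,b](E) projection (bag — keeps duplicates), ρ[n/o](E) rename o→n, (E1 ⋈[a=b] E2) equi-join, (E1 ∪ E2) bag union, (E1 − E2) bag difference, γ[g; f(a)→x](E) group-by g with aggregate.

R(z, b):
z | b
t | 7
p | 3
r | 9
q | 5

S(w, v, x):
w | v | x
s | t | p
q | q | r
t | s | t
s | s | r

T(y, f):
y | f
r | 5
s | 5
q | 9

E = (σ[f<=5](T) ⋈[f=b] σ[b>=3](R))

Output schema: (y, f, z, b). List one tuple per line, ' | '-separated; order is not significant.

Stepwise |·|:
  T → 3
  σ[f<=5](T) → 2
  R → 4
  σ[b>=3](R) → 4
  (σ[f<=5](T) ⋈[f=b] σ[b>=3](R)) → 2

== RESULT ==
y | f | z | b
r | 5 | q | 5
s | 5 | q | 5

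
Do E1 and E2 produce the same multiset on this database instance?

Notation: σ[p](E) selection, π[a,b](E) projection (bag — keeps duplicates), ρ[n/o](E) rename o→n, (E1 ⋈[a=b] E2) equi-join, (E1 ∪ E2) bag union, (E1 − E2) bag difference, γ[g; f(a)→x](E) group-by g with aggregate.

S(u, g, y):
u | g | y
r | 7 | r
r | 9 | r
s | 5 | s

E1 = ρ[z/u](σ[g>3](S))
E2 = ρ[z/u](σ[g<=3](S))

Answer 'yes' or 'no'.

E1 per-node cardinality:
  S → 3
  σ[g>3](S) → 3
  ρ[z/u](σ[g>3](S)) → 3
E2 per-node cardinality:
  S → 3
  σ[g<=3](S) → 0
  ρ[z/u](σ[g<=3](S)) → 0

E1 result:
z | g | y
r | 7 | r
r | 9 | r
s | 5 | s
E2 result:
z | g | y
(0 rows)
Witness: ('r', 7, 'r') appears 1× in E1 but 0× in E2.

no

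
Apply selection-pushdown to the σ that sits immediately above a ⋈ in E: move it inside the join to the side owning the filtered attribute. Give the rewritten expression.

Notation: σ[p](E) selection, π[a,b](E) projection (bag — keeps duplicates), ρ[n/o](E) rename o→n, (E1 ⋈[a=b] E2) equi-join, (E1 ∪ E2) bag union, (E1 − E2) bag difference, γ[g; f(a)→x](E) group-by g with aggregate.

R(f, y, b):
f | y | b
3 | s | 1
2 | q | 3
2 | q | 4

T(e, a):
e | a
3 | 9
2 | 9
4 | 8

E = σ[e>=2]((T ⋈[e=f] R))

σ filters on e, owned by the left side.
E' = (σ[e>=2](T) ⋈[e=f] R)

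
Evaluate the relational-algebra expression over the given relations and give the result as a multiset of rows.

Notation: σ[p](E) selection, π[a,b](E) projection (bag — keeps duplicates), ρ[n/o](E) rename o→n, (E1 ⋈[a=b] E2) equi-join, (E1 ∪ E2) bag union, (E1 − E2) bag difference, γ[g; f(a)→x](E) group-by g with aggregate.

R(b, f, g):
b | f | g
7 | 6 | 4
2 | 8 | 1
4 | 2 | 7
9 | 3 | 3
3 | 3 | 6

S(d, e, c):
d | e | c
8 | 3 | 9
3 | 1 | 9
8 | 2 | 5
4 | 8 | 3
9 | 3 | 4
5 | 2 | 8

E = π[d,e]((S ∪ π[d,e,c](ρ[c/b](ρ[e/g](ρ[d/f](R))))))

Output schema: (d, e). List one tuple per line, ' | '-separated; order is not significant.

Subexpression sizes:
  S → 6
  R → 5
  ρ[d/f](R) → 5
  ρ[e/g](ρ[d/f](R)) → 5
  ρ[c/b](ρ[e/g](ρ[d/f](R))) → 5
  π[d,e,c](ρ[c/b](ρ[e/g](ρ[d/f](R)))) → 5
  (S ∪ π[d,e,c](ρ[c/b](ρ[e/g](ρ[d/f](R))))) → 11
  π[d,e]((S ∪ π[d,e,c](ρ[c/b](ρ[e/g](ρ[d/f](R)))))) → 11

== RESULT ==
d | e
2 | 7
3 | 1
3 | 3
3 | 6
4 | 8
5 | 2
6 | 4
8 | 1
8 | 2
8 | 3
9 | 3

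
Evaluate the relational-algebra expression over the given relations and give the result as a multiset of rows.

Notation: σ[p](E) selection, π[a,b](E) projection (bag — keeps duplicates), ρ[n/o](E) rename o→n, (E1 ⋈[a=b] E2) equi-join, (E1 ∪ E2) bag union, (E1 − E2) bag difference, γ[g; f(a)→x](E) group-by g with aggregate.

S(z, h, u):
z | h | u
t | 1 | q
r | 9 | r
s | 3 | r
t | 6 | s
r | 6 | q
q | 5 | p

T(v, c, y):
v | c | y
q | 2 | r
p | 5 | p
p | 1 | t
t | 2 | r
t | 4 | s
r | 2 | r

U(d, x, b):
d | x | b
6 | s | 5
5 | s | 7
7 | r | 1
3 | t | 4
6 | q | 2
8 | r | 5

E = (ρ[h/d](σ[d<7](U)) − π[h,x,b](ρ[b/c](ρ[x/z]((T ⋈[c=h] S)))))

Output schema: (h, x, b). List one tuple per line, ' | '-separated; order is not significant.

Row counts bottom-up:
  U → 6
  σ[d<7](U) → 4
  ρ[h/d](σ[d<7](U)) → 4
  T → 6
  S → 6
  (T ⋈[c=h] S) → 2
  ρ[x/z]((T ⋈[c=h] S)) → 2
  ρ[b/c](ρ[x/z]((T ⋈[c=h] S))) → 2
  π[h,x,b](ρ[b/c](ρ[x/z]((T ⋈[c=h] S)))) → 2
  (ρ[h/d](σ[d<7](U)) − π[h,x,b](ρ[b/c](ρ[x/z]((T ⋈[c=h] S))))) → 4

== RESULT ==
h | x | b
3 | t | 4
5 | s | 7
6 | q | 2
6 | s | 5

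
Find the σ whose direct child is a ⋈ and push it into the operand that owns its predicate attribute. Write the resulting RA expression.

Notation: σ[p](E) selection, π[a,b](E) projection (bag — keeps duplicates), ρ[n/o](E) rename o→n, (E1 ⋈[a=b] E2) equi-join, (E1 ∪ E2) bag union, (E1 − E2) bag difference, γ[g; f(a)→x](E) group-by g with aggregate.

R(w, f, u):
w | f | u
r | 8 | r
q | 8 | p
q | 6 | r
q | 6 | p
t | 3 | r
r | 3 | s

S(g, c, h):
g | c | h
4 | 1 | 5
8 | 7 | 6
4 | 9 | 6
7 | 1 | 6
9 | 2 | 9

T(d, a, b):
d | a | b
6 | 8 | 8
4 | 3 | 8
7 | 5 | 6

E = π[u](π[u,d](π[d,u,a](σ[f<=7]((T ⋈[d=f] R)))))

σ filters on f, owned by the right side.
E' = π[u](π[u,d](π[d,u,a]((T ⋈[d=f] σ[f<=7](R)))))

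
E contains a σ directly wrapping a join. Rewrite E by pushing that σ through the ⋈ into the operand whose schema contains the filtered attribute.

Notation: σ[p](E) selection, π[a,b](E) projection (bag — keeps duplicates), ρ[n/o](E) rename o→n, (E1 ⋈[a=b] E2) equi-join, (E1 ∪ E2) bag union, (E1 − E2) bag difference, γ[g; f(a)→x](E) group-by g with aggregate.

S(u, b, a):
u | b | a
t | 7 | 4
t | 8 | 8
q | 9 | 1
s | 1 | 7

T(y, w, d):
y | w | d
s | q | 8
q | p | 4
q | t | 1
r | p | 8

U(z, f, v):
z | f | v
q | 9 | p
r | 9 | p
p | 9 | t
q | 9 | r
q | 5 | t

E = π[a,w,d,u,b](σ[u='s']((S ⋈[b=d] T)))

σ filters on u, owned by the left side.
E' = π[a,w,d,u,b]((σ[u='s'](S) ⋈[b=d] T))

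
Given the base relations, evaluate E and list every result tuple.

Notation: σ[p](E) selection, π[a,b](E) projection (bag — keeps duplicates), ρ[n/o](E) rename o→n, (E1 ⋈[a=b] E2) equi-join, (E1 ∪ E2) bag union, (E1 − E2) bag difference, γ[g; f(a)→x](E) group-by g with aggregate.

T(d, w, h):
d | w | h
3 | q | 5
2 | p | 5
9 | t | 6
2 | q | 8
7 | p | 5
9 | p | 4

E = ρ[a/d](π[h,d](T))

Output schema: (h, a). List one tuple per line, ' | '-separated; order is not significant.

Row counts bottom-up:
  T → 6
  π[h,d](T) → 6
  ρ[a/d](π[h,d](T)) → 6

== RESULT ==
h | a
4 | 9
5 | 2
5 | 3
5 | 7
6 | 9
8 | 2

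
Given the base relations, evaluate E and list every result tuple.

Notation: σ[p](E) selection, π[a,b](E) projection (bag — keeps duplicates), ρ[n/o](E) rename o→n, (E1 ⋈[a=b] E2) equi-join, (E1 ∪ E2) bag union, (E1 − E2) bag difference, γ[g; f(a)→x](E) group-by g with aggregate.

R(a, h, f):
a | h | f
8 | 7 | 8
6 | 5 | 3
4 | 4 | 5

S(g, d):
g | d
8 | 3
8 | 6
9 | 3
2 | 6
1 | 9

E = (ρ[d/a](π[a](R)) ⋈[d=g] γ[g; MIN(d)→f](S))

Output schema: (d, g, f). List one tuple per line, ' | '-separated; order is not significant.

Per-node cardinality:
  R → 3
  π[a](R) → 3
  ρ[d/a](π[a](R)) → 3
  S → 5
  γ[g; MIN(d)→f](S) → 4
  (ρ[d/a](π[a](R)) ⋈[d=g] γ[g; MIN(d)→f](S)) → 1

== RESULT ==
d | g | f
8 | 8 | 3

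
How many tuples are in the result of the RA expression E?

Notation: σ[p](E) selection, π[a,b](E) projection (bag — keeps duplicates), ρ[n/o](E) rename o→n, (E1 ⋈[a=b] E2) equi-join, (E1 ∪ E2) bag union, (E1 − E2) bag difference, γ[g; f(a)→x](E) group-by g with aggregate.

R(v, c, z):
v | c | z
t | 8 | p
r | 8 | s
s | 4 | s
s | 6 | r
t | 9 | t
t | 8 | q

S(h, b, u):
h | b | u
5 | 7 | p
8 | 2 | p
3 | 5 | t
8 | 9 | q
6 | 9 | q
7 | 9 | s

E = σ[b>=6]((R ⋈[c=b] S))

Subexpression sizes:
  R → 6
  S → 6
  (R ⋈[c=b] S) → 3
  σ[b>=6]((R ⋈[c=b] S)) → 3

|E| = 3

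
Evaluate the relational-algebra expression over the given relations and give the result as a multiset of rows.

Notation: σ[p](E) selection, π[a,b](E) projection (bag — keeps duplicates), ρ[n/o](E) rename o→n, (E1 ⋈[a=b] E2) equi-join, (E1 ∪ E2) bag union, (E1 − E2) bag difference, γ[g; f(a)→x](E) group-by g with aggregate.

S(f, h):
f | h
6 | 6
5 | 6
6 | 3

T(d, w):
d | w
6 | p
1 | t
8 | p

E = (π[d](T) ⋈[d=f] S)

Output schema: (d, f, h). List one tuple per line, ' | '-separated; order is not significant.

Subexpression sizes:
  T → 3
  π[d](T) → 3
  S → 3
  (π[d](T) ⋈[d=f] S) → 2

== RESULT ==
d | f | h
6 | 6 | 3
6 | 6 | 6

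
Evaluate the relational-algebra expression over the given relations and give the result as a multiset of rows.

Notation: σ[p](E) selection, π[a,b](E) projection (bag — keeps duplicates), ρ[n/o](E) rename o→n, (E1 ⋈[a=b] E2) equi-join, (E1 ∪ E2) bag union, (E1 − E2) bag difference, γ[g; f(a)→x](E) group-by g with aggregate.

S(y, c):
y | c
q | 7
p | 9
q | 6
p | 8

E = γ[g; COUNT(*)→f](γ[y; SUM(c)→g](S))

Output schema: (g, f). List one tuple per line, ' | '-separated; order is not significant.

Stepwise |·|:
  S → 4
  γ[y; SUM(c)→g](S) → 2
  γ[g; COUNT(*)→f](γ[y; SUM(c)→g](S)) → 2

== RESULT ==
g | f
13 | 1
17 | 1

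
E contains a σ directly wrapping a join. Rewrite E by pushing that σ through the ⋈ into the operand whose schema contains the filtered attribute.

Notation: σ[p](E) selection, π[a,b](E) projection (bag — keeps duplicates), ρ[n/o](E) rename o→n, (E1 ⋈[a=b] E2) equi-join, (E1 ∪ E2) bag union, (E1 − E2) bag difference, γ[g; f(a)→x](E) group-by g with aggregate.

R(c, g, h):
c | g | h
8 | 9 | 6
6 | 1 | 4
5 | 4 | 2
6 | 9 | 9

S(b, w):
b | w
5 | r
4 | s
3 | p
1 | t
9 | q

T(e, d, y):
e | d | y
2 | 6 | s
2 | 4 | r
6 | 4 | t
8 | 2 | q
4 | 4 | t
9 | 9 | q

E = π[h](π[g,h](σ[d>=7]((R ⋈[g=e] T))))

σ filters on d, owned by the right side.
E' = π[h](π[g,h]((R ⋈[g=e] σ[d>=7](T))))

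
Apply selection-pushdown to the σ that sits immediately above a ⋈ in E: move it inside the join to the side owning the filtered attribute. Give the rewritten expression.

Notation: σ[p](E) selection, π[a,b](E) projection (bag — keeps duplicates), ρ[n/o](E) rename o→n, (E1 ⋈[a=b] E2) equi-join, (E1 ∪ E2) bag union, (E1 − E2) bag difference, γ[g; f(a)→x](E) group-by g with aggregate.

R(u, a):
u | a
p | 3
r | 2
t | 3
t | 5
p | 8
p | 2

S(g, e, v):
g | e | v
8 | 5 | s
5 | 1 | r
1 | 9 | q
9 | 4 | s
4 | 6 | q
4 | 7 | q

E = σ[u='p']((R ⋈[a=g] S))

σ filters on u, owned by the left side.
E' = (σ[u='p'](R) ⋈[a=g] S)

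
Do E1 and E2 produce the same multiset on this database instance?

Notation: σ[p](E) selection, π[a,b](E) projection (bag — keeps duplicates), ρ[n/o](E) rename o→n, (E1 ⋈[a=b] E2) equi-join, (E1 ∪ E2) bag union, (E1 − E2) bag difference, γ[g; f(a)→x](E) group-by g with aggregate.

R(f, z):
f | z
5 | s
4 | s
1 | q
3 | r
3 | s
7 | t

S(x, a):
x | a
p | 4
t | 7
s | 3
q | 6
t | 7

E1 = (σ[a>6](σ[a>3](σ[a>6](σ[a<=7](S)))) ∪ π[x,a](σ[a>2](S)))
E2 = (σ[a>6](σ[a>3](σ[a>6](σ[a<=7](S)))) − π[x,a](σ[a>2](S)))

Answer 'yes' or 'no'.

E1 per-node cardinality:
  S → 5
  σ[a<=7](S) → 5
  σ[a>6](σ[a<=7](S)) → 2
  σ[a>3](σ[a>6](σ[a<=7](S))) → 2
  σ[a>6](σ[a>3](σ[a>6](σ[a<=7](S)))) → 2
  S → 5
  σ[a>2](S) → 5
  π[x,a](σ[a>2](S)) → 5
  (σ[a>6](σ[a>3](σ[a>6](σ[a<=7](S)))) ∪ π[x,a](σ[a>2](S))) → 7
E2 per-node cardinality:
  S → 5
  σ[a<=7](S) → 5
  σ[a>6](σ[a<=7](S)) → 2
  σ[a>3](σ[a>6](σ[a<=7](S))) → 2
  σ[a>6](σ[a>3](σ[a>6](σ[a<=7](S)))) → 2
  S → 5
  σ[a>2](S) → 5
  π[x,a](σ[a>2](S)) → 5
  (σ[a>6](σ[a>3](σ[a>6](σ[a<=7](S)))) − π[x,a](σ[a>2](S))) → 0

E1 result:
x | a
p | 4
q | 6
s | 3
t | 7
t | 7
t | 7
t | 7
E2 result:
x | a
(0 rows)
Witness: ('p', 4) appears 1× in E1 but 0× in E2.

no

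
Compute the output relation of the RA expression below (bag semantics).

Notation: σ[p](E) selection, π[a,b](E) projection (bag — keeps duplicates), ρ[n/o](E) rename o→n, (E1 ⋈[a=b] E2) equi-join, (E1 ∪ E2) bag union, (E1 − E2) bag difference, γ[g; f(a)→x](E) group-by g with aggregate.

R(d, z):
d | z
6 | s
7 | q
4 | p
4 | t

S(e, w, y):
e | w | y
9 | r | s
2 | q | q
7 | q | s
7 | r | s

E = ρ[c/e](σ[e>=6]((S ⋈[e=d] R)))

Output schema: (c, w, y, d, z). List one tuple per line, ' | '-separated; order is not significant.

Per-node cardinality:
  S → 4
  R → 4
  (S ⋈[e=d] R) → 2
  σ[e>=6]((S ⋈[e=d] R)) → 2
  ρ[c/e](σ[e>=6]((S ⋈[e=d] R))) → 2

== RESULT ==
c | w | y | d | z
7 | q | s | 7 | q
7 | r | s | 7 | q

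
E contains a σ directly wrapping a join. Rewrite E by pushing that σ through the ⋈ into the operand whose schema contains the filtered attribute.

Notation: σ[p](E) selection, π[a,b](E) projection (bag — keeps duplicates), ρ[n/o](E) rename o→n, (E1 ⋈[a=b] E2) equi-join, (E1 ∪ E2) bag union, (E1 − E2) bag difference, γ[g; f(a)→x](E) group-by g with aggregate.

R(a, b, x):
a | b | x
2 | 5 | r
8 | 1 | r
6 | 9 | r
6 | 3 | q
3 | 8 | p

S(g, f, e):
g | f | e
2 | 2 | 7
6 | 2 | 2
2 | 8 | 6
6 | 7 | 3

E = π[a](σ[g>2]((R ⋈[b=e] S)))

σ filters on g, owned by the right side.
E' = π[a]((R ⋈[b=e] σ[g>2](S)))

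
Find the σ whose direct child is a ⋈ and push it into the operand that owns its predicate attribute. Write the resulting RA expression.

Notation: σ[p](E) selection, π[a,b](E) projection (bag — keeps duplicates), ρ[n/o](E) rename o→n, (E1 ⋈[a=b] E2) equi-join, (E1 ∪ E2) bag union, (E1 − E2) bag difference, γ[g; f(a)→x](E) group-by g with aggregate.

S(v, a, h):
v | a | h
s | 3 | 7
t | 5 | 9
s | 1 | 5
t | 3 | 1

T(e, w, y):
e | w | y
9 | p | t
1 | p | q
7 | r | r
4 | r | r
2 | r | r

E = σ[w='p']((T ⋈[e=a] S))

σ filters on w, owned by the left side.
E' = (σ[w='p'](T) ⋈[e=a] S)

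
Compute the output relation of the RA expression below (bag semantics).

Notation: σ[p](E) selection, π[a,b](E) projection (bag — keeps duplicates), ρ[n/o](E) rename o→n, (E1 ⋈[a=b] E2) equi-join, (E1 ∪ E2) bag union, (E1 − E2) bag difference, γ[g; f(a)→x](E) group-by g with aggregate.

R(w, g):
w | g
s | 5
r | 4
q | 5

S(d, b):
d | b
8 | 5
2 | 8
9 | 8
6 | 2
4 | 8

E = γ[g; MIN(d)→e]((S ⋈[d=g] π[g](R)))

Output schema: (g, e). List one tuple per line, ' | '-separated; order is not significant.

Stepwise |·|:
  S → 5
  R → 3
  π[g](R) → 3
  (S ⋈[d=g] π[g](R)) → 1
  γ[g; MIN(d)→e]((S ⋈[d=g] π[g](R))) → 1

== RESULT ==
g | e
4 | 4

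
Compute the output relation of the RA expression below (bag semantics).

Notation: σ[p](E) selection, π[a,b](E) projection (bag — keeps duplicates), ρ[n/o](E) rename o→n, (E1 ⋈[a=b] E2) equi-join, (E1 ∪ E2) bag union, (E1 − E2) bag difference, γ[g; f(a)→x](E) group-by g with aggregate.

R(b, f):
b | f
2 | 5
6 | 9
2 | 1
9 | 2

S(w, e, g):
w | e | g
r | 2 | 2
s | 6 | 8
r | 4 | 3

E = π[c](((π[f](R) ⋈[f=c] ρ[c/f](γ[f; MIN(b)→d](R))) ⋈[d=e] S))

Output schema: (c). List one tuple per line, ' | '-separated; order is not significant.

Per-node cardinality:
  R → 4
  π[f](R) → 4
  R → 4
  γ[f; MIN(b)→d](R) → 4
  ρ[c/f](γ[f; MIN(b)→d](R)) → 4
  (π[f](R) ⋈[f=c] ρ[c/f](γ[f; MIN(b)→d](R))) → 4
  S → 3
  ((π[f](R) ⋈[f=c] ρ[c/f](γ[f; MIN(b)→d](R))) ⋈[d=e] S) → 3
  π[c](((π[f](R) ⋈[f=c] ρ[c/f](γ[f; MIN(b)→d](R))) ⋈[d=e] S)) → 3

== RESULT ==
c
1
5
9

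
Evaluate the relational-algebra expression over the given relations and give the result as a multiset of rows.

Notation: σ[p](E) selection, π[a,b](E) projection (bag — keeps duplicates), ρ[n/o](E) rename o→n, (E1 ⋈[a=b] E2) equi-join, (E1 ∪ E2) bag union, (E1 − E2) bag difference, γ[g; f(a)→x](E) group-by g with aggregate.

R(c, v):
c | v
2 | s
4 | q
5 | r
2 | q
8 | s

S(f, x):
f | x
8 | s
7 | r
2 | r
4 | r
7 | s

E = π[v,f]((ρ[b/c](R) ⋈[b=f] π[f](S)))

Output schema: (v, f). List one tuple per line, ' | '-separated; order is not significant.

Per-node cardinality:
  R → 5
  ρ[b/c](R) → 5
  S → 5
  π[f](S) → 5
  (ρ[b/c](R) ⋈[b=f] π[f](S)) → 4
  π[v,f]((ρ[b/c](R) ⋈[b=f] π[f](S))) → 4

== RESULT ==
v | f
q | 2
q | 4
s | 2
s | 8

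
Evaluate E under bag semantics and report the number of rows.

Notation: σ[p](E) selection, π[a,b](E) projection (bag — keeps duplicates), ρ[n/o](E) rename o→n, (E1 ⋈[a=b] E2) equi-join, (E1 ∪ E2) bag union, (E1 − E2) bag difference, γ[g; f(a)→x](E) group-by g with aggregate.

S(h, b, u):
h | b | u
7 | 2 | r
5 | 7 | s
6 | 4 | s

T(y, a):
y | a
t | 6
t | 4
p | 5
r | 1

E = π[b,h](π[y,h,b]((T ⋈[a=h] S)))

Subexpression sizes:
  T → 4
  S → 3
  (T ⋈[a=h] S) → 2
  π[y,h,b]((T ⋈[a=h] S)) → 2
  π[b,h](π[y,h,b]((T ⋈[a=h] S))) → 2

|E| = 2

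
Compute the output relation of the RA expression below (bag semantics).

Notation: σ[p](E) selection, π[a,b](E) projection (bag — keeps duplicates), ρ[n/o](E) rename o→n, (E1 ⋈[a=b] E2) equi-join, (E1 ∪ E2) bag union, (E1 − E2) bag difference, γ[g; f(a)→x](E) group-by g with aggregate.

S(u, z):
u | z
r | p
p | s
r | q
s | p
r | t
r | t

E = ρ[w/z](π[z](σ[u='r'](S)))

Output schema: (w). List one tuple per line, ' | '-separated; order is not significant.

Subexpression sizes:
  S → 6
  σ[u='r'](S) → 4
  π[z](σ[u='r'](S)) → 4
  ρ[w/z](π[z](σ[u='r'](S))) → 4

== RESULT ==
w
p
q
t
t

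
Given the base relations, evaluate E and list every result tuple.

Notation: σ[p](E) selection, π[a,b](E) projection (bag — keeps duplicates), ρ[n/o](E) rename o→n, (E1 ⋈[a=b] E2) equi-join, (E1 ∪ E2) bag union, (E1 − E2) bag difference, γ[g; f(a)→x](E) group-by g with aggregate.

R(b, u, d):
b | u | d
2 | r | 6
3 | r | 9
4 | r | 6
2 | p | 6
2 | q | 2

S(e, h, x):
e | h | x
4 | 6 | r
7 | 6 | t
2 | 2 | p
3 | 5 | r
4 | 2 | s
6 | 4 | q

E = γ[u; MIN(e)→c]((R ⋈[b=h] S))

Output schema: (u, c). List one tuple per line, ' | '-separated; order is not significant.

Row counts bottom-up:
  R → 5
  S → 6
  (R ⋈[b=h] S) → 7
  γ[u; MIN(e)→c]((R ⋈[b=h] S)) → 3

== RESULT ==
u | c
p | 2
q | 2
r | 2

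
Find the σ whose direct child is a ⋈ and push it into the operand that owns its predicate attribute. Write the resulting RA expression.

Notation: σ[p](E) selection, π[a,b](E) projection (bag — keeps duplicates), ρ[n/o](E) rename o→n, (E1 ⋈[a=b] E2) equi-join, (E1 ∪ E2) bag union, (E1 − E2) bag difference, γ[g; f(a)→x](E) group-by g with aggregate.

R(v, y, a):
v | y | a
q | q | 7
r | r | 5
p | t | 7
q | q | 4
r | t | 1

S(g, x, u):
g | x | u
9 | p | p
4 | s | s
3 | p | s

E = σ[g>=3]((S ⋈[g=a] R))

σ filters on g, owned by the left side.
E' = (σ[g>=3](S) ⋈[g=a] R)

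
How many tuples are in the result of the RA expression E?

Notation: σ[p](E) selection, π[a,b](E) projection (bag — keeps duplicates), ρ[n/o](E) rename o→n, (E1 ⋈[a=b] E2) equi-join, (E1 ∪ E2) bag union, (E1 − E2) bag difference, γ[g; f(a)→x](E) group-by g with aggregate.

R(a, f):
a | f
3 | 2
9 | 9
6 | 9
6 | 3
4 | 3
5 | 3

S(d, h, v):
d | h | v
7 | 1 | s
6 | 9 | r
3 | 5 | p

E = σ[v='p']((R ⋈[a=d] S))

Stepwise |·|:
  R → 6
  S → 3
  (R ⋈[a=d] S) → 3
  σ[v='p']((R ⋈[a=d] S)) → 1

|E| = 1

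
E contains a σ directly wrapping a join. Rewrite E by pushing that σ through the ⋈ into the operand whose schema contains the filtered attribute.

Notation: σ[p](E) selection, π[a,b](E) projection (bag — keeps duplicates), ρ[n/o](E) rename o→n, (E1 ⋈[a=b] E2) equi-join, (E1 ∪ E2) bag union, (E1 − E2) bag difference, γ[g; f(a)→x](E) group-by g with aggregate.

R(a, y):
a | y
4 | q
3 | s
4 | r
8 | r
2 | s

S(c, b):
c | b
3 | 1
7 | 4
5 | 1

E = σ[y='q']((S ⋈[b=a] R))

σ filters on y, owned by the right side.
E' = (S ⋈[b=a] σ[y='q'](R))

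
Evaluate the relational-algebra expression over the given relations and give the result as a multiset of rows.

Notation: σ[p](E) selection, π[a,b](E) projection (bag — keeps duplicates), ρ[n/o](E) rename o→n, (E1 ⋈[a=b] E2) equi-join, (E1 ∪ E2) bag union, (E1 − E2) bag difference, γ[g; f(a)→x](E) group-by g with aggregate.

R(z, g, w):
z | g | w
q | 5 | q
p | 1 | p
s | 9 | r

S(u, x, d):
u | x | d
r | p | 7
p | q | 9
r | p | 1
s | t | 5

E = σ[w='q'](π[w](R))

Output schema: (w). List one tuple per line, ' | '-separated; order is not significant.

Row counts bottom-up:
  R → 3
  π[w](R) → 3
  σ[w='q'](π[w](R)) → 1

== RESULT ==
w
q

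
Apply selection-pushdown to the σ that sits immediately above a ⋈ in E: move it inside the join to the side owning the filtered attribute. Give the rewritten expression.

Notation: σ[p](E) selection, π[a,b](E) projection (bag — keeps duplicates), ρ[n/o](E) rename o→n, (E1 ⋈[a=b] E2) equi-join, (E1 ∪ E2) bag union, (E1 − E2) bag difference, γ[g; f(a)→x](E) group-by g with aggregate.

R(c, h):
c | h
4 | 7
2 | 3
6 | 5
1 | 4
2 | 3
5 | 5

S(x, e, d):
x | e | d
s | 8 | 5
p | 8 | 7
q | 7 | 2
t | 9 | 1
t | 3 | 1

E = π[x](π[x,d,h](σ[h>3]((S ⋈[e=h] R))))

σ filters on h, owned by the right side.
E' = π[x](π[x,d,h]((S ⋈[e=h] σ[h>3](R))))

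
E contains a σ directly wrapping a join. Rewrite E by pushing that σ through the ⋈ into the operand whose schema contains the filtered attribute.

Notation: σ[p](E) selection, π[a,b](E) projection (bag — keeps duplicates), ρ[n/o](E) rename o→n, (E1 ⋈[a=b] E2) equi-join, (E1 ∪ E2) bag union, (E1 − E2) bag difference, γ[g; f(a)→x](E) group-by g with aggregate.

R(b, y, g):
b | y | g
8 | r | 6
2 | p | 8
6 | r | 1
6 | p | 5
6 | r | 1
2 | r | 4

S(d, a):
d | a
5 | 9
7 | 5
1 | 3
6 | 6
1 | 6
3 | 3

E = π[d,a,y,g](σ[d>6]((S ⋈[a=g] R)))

σ filters on d, owned by the left side.
E' = π[d,a,y,g]((σ[d>6](S) ⋈[a=g] R))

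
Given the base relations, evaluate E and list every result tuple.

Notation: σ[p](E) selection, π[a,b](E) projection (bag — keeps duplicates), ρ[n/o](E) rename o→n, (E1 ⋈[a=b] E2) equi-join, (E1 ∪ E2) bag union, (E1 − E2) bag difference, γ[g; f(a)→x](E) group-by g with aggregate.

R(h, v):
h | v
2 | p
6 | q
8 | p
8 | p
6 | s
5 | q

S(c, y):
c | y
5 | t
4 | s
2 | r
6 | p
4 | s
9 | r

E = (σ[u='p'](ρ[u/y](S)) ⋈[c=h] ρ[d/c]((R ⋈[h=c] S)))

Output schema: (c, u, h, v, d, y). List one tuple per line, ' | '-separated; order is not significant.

Subexpression sizes:
  S → 6
  ρ[u/y](S) → 6
  σ[u='p'](ρ[u/y](S)) → 1
  R → 6
  S → 6
  (R ⋈[h=c] S) → 4
  ρ[d/c]((R ⋈[h=c] S)) → 4
  (σ[u='p'](ρ[u/y](S)) ⋈[c=h] ρ[d/c]((R ⋈[h=c] S))) → 2

== RESULT ==
c | u | h | v | d | y
6 | p | 6 | q | 6 | p
6 | p | 6 | s | 6 | p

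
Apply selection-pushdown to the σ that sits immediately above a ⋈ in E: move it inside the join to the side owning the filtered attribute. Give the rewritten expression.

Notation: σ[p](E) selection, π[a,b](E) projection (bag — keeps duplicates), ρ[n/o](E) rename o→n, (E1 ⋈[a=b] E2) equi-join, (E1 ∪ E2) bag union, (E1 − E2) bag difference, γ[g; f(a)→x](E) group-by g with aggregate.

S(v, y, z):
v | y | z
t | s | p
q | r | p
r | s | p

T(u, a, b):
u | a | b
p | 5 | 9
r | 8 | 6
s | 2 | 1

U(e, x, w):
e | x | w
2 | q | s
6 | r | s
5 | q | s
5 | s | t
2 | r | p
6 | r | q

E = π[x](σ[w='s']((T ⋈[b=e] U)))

σ filters on w, owned by the right side.
E' = π[x]((T ⋈[b=e] σ[w='s'](U)))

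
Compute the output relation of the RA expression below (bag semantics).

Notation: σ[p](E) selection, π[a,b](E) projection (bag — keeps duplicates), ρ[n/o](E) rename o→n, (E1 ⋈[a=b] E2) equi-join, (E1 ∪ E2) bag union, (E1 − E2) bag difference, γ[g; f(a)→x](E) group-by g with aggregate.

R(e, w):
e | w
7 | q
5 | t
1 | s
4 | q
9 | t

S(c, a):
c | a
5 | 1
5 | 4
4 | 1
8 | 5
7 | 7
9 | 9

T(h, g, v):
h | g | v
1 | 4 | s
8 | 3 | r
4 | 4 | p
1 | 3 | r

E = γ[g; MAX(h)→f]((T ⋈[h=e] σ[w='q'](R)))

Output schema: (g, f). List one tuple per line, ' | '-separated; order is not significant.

Subexpression sizes:
  T → 4
  R → 5
  σ[w='q'](R) → 2
  (T ⋈[h=e] σ[w='q'](R)) → 1
  γ[g; MAX(h)→f]((T ⋈[h=e] σ[w='q'](R))) → 1

== RESULT ==
g | f
4 | 4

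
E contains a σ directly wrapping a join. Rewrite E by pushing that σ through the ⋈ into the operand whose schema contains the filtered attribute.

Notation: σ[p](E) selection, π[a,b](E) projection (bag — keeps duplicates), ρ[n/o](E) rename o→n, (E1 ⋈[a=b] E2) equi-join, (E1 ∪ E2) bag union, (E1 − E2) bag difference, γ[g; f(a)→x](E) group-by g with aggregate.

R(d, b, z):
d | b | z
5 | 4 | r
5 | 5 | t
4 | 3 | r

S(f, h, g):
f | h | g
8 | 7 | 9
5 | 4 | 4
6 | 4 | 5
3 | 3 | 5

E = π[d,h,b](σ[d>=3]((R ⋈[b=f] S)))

σ filters on d, owned by the left side.
E' = π[d,h,b]((σ[d>=3](R) ⋈[b=f] S))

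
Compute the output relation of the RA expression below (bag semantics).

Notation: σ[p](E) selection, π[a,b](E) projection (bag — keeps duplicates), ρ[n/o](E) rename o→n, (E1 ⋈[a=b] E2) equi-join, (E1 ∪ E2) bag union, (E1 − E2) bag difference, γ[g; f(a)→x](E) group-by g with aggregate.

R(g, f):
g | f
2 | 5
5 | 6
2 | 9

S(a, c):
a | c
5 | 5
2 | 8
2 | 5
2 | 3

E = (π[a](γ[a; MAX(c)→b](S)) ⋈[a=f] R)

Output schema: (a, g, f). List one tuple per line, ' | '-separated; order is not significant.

Stepwise |·|:
  S → 4
  γ[a; MAX(c)→b](S) → 2
  π[a](γ[a; MAX(c)→b](S)) → 2
  R → 3
  (π[a](γ[a; MAX(c)→b](S)) ⋈[a=f] R) → 1

== RESULT ==
a | g | f
5 | 2 | 5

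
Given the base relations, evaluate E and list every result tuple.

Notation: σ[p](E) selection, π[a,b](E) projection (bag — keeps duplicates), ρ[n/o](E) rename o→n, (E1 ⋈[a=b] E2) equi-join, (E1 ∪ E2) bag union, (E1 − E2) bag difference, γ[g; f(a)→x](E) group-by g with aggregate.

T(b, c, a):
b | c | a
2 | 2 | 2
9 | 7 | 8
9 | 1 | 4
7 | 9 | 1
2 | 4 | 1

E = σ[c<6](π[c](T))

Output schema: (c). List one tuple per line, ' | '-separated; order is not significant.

Subexpression sizes:
  T → 5
  π[c](T) → 5
  σ[c<6](π[c](T)) → 3

== RESULT ==
c
1
2
4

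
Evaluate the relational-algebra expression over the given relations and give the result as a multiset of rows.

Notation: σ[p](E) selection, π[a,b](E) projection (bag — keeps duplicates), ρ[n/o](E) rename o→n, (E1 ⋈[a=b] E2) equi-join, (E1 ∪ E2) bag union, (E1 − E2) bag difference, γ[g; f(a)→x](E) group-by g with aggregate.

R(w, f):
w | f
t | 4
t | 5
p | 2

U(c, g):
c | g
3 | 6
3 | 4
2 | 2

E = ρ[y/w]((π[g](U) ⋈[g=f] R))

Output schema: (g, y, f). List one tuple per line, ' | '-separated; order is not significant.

Per-node cardinality:
  U → 3
  π[g](U) → 3
  R → 3
  (π[g](U) ⋈[g=f] R) → 2
  ρ[y/w]((π[g](U) ⋈[g=f] R)) → 2

== RESULT ==
g | y | f
2 | p | 2
4 | t | 4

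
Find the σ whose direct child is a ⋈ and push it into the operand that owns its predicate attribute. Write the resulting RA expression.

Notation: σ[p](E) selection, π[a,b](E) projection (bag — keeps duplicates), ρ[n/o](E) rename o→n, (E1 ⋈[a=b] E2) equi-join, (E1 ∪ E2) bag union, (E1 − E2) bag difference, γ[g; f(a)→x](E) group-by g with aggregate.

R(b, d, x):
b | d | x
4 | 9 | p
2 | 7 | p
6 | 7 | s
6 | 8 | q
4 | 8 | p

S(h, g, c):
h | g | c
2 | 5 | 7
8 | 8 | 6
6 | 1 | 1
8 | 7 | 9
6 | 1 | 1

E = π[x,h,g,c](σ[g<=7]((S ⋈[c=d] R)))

σ filters on g, owned by the left side.
E' = π[x,h,g,c]((σ[g<=7](S) ⋈[c=d] R))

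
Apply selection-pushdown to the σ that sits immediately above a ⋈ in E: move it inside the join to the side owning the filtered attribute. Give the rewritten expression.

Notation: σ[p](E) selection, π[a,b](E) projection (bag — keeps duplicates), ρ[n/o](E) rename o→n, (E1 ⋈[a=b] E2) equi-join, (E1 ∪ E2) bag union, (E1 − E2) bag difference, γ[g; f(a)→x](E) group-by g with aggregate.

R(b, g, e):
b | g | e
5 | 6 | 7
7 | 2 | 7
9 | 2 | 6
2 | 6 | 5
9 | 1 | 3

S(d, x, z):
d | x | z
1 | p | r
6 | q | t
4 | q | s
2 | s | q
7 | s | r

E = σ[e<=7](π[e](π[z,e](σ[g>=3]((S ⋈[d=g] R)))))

σ filters on g, owned by the right side.
E' = σ[e<=7](π[e](π[z,e]((S ⋈[d=g] σ[g>=3](R)))))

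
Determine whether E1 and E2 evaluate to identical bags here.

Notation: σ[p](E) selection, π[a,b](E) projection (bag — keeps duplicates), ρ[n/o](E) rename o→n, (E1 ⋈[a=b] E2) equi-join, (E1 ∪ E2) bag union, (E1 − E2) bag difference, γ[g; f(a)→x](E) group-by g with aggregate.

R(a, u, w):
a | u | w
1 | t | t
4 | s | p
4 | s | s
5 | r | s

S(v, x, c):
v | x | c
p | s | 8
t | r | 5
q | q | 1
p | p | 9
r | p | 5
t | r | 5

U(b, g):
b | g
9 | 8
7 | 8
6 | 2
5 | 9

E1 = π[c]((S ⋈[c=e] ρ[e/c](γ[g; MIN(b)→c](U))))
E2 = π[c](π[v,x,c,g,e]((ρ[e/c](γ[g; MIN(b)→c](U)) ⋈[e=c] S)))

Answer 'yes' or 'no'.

E1 stepwise |·|:
  S → 6
  U → 4
  γ[g; MIN(b)→c](U) → 3
  ρ[e/c](γ[g; MIN(b)→c](U)) → 3
  (S ⋈[c=e] ρ[e/c](γ[g; MIN(b)→c](U))) → 3
  π[c]((S ⋈[c=e] ρ[e/c](γ[g; MIN(b)→c](U)))) → 3
E2 stepwise |·|:
  U → 4
  γ[g; MIN(b)→c](U) → 3
  ρ[e/c](γ[g; MIN(b)→c](U)) → 3
  S → 6
  (ρ[e/c](γ[g; MIN(b)→c](U)) ⋈[e=c] S) → 3
  π[v,x,c,g,e]((ρ[e/c](γ[g; MIN(b)→c](U)) ⋈[e=c] S)) → 3
  π[c](π[v,x,c,g,e]((ρ[e/c](γ[g; MIN(b)→c](U)) ⋈[e=c] S))) → 3

E1 and E2 produce the same multiset:
c
5
5
5

yes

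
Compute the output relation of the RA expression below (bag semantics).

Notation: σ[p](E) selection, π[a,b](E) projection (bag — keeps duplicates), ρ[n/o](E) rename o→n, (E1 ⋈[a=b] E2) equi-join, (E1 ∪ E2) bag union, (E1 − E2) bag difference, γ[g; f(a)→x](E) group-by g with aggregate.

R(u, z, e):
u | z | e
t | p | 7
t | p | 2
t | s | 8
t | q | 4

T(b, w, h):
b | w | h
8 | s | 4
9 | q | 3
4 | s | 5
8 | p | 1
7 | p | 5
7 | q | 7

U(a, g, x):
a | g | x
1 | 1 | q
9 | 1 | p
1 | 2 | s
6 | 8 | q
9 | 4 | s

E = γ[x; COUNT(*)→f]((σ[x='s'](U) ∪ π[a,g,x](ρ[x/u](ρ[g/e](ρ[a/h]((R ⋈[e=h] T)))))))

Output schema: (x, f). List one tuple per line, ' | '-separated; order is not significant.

Stepwise |·|:
  U → 5
  σ[x='s'](U) → 2
  R → 4
  T → 6
  (R ⋈[e=h] T) → 2
  ρ[a/h]((R ⋈[e=h] T)) → 2
  ρ[g/e](ρ[a/h]((R ⋈[e=h] T))) → 2
  ρ[x/u](ρ[g/e](ρ[a/h]((R ⋈[e=h] T)))) → 2
  π[a,g,x](ρ[x/u](ρ[g/e](ρ[a/h]((R ⋈[e=h] T))))) → 2
  (σ[x='s'](U) ∪ π[a,g,x](ρ[x/u](ρ[g/e](ρ[a/h]((R ⋈[e=h] T)))))) → 4
  γ[x; COUNT(*)→f]((σ[x='s'](U) ∪ π[a,g,x](ρ[x/u](ρ[g/e](ρ[a/h]((R ⋈[e=h] T))))))) → 2

== RESULT ==
x | f
s | 2
t | 2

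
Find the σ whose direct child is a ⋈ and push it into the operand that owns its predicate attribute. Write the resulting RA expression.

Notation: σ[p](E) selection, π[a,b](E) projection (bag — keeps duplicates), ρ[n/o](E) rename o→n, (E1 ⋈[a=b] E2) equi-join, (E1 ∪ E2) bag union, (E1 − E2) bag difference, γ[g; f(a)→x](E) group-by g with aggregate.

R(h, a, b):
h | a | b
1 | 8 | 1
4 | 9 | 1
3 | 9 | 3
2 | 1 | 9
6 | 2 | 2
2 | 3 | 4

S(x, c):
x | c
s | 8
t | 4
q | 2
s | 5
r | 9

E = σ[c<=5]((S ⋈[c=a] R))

σ filters on c, owned by the left side.
E' = (σ[c<=5](S) ⋈[c=a] R)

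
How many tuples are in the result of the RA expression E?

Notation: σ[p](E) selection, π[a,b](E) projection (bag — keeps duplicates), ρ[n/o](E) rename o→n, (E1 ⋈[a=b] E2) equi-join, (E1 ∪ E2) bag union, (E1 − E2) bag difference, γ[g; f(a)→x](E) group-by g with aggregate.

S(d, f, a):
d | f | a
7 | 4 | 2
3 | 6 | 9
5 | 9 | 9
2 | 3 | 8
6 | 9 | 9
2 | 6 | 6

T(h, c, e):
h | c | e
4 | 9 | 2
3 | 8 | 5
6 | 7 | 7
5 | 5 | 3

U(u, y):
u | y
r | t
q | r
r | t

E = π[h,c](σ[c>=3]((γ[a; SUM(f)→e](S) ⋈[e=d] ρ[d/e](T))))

Per-node cardinality:
  S → 6
  γ[a; SUM(f)→e](S) → 4
  T → 4
  ρ[d/e](T) → 4
  (γ[a; SUM(f)→e](S) ⋈[e=d] ρ[d/e](T)) → 1
  σ[c>=3]((γ[a; SUM(f)→e](S) ⋈[e=d] ρ[d/e](T))) → 1
  π[h,c](σ[c>=3]((γ[a; SUM(f)→e](S) ⋈[e=d] ρ[d/e](T)))) → 1

|E| = 1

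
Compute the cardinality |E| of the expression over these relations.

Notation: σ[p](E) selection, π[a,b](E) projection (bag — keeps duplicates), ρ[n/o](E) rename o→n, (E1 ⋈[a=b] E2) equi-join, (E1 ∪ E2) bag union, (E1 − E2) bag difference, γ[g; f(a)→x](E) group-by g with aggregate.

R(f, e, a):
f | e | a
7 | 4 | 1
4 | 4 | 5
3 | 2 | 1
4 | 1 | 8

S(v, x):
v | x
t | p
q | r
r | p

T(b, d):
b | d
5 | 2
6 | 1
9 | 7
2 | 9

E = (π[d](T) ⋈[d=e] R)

Row counts bottom-up:
  T → 4
  π[d](T) → 4
  R → 4
  (π[d](T) ⋈[d=e] R) → 2

|E| = 2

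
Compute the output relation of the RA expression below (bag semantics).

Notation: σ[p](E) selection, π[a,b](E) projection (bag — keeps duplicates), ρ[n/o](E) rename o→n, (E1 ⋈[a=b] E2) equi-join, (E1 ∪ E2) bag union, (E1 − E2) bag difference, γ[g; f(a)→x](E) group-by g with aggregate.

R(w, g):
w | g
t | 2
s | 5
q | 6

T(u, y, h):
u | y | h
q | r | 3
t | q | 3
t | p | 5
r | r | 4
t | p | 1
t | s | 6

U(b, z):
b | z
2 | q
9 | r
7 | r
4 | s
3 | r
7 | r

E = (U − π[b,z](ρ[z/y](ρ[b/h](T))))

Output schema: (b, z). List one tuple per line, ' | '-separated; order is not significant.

Stepwise |·|:
  U → 6
  T → 6
  ρ[b/h](T) → 6
  ρ[z/y](ρ[b/h](T)) → 6
  π[b,z](ρ[z/y](ρ[b/h](T))) → 6
  (U − π[b,z](ρ[z/y](ρ[b/h](T)))) → 5

== RESULT ==
b | z
2 | q
4 | s
7 | r
7 | r
9 | r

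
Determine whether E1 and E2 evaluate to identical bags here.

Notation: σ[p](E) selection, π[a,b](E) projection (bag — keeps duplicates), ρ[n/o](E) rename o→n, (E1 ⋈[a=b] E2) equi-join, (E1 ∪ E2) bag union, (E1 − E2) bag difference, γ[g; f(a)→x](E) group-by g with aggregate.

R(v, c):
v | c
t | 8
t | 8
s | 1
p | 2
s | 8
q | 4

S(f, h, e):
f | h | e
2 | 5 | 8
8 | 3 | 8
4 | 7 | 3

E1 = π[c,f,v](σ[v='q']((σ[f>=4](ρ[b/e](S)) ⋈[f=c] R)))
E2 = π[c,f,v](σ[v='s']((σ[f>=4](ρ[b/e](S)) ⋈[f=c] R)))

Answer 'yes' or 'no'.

E1 subexpression sizes:
  S → 3
  ρ[b/e](S) → 3
  σ[f>=4](ρ[b/e](S)) → 2
  R → 6
  (σ[f>=4](ρ[b/e](S)) ⋈[f=c] R) → 4
  σ[v='q']((σ[f>=4](ρ[b/e](S)) ⋈[f=c] R)) → 1
  π[c,f,v](σ[v='q']((σ[f>=4](ρ[b/e](S)) ⋈[f=c] R))) → 1
E2 subexpression sizes:
  S → 3
  ρ[b/e](S) → 3
  σ[f>=4](ρ[b/e](S)) → 2
  R → 6
  (σ[f>=4](ρ[b/e](S)) ⋈[f=c] R) → 4
  σ[v='s']((σ[f>=4](ρ[b/e](S)) ⋈[f=c] R)) → 1
  π[c,f,v](σ[v='s']((σ[f>=4](ρ[b/e](S)) ⋈[f=c] R))) → 1

E1 result:
c | f | v
4 | 4 | q
E2 result:
c | f | v
8 | 8 | s
Witness: (8, 8, 's') appears 0× in E1 but 1× in E2.

no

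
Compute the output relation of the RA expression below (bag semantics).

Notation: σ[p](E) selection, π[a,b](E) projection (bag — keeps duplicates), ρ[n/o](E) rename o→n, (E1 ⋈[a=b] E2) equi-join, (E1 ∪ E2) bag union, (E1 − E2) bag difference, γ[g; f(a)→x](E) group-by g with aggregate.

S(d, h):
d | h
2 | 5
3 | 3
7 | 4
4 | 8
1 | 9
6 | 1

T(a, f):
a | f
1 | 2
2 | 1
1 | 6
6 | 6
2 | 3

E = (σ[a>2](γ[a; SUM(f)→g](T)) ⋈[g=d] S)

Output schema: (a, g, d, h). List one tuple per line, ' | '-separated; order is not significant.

Row counts bottom-up:
  T → 5
  γ[a; SUM(f)→g](T) → 3
  σ[a>2](γ[a; SUM(f)→g](T)) → 1
  S → 6
  (σ[a>2](γ[a; SUM(f)→g](T)) ⋈[g=d] S) → 1

== RESULT ==
a | g | d | h
6 | 6 | 6 | 1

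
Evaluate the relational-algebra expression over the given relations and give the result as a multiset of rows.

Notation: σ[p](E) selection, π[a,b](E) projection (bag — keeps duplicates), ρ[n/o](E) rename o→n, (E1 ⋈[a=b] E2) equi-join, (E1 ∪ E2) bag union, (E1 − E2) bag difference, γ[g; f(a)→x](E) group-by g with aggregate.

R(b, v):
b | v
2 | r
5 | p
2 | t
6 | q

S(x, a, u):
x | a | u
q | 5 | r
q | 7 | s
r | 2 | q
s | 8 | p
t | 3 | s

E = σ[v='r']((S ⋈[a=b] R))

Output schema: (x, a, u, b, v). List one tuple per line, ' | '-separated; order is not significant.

Per-node cardinality:
  S → 5
  R → 4
  (S ⋈[a=b] R) → 3
  σ[v='r']((S ⋈[a=b] R)) → 1

== RESULT ==
x | a | u | b | v
r | 2 | q | 2 | r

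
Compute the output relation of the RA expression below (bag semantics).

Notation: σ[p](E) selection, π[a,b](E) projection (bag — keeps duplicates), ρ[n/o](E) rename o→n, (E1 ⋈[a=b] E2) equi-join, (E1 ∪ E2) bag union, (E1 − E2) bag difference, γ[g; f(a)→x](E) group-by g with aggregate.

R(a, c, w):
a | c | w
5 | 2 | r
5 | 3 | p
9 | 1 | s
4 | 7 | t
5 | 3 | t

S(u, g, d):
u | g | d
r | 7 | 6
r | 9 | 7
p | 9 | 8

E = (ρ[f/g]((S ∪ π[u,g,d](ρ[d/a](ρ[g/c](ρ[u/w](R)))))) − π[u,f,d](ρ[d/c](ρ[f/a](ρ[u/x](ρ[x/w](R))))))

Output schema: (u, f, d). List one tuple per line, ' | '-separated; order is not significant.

Per-node cardinality:
  S → 3
  R → 5
  ρ[u/w](R) → 5
  ρ[g/c](ρ[u/w](R)) → 5
  ρ[d/a](ρ[g/c](ρ[u/w](R))) → 5
  π[u,g,d](ρ[d/a](ρ[g/c](ρ[u/w](R)))) → 5
  (S ∪ π[u,g,d](ρ[d/a](ρ[g/c](ρ[u/w](R))))) → 8
  ρ[f/g]((S ∪ π[u,g,d](ρ[d/a](ρ[g/c](ρ[u/w](R)))))) → 8
  R → 5
  ρ[x/w](R) → 5
  ρ[u/x](ρ[x/w](R)) → 5
  ρ[f/a](ρ[u/x](ρ[x/w](R))) → 5
  ρ[d/c](ρ[f/a](ρ[u/x](ρ[x/w](R)))) → 5
  π[u,f,d](ρ[d/c](ρ[f/a](ρ[u/x](ρ[x/w](R))))) → 5
  (ρ[f/g]((S ∪ π[u,g,d](ρ[d/a](ρ[g/c](ρ[u/w](R)))))) − π[u,f,d](ρ[d/c](ρ[f/a](ρ[u/x](ρ[x/w](R)))))) → 8

== RESULT ==
u | f | d
p | 3 | 5
p | 9 | 8
r | 2 | 5
r | 7 | 6
r | 9 | 7
s | 1 | 9
t | 3 | 5
t | 7 | 4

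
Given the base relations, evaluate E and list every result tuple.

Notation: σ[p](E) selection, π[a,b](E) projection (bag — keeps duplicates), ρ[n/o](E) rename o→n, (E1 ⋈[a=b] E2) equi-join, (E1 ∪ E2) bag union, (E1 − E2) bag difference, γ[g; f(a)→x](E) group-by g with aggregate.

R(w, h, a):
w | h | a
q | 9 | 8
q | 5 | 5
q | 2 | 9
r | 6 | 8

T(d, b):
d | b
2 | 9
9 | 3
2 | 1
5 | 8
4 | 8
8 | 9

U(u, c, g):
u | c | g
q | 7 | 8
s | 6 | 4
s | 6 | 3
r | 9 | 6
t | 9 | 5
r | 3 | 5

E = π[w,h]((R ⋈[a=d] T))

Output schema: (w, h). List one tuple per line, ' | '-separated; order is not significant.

Subexpression sizes:
  R → 4
  T → 6
  (R ⋈[a=d] T) → 4
  π[w,h]((R ⋈[a=d] T)) → 4

== RESULT ==
w | h
q | 2
q | 5
q | 9
r | 6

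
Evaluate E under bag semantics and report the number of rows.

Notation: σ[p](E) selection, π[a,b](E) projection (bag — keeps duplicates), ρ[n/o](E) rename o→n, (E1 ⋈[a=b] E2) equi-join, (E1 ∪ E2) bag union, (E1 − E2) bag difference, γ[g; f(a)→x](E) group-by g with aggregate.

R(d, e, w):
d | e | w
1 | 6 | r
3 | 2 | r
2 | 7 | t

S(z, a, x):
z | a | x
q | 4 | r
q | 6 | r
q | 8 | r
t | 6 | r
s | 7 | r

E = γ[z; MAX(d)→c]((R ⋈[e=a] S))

Stepwise |·|:
  R → 3
  S → 5
  (R ⋈[e=a] S) → 3
  γ[z; MAX(d)→c]((R ⋈[e=a] S)) → 3

|E| = 3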